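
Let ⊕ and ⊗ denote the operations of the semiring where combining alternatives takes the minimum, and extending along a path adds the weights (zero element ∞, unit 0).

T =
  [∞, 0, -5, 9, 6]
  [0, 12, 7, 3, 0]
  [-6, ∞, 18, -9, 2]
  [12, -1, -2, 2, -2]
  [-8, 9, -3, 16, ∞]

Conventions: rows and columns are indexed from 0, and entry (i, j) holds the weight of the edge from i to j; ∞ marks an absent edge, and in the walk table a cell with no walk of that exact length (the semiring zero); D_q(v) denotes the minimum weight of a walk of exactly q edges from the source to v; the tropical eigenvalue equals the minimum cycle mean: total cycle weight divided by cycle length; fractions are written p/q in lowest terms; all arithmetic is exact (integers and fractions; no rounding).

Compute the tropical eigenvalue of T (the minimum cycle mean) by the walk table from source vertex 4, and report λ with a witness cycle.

q=0: [∞, ∞, ∞, ∞, 0]
q=1: [-8, 9, -3, 16, ∞]
q=2: [-9, -8, -13, -12, -2]
q=3: [-19, -13, -14, -22, -14]
q=4: [-22, -23, -24, -23, -24]
q=5: [-32, -24, -27, -33, -25]
Optimal cycle mean attained by: cycle 0->2->3->4->0, total (-5) + (-9) + (-2) + (-8), length 4.
Answer: λ = -6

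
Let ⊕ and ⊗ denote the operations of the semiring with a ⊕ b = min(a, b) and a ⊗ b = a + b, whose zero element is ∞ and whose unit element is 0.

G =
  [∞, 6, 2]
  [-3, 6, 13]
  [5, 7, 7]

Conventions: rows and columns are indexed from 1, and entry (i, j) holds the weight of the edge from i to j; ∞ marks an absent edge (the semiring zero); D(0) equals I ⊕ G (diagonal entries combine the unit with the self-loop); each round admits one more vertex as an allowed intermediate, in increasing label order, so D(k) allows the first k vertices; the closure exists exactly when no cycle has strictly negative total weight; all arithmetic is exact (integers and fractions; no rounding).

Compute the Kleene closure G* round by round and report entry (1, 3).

D(0):
  [0, 6, 2]
  [-3, 0, 13]
  [5, 7, 0]
D(1):
  [0, 6, 2]
  [-3, 0, -1]
  [5, 7, 0]
D(2):
  [0, 6, 2]
  [-3, 0, -1]
  [4, 7, 0]
D(3):
  [0, 6, 2]
  [-3, 0, -1]
  [4, 7, 0]
Answer: G*[1][3] = 2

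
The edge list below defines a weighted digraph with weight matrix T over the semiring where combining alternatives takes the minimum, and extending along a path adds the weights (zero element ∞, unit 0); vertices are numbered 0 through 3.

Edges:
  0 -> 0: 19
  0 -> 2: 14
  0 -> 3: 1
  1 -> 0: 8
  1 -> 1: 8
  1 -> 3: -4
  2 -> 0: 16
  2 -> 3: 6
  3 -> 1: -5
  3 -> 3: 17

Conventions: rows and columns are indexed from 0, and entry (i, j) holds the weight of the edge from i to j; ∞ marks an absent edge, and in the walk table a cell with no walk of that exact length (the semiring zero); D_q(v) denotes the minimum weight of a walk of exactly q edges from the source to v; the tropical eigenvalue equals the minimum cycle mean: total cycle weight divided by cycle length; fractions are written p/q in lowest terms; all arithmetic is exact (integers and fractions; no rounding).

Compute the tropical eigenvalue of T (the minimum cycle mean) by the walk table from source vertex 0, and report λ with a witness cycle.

q=0: [0, ∞, ∞, ∞]
q=1: [19, ∞, 14, 1]
q=2: [30, -4, 33, 18]
q=3: [4, 4, 44, -8]
q=4: [12, -13, 18, 0]
Optimal cycle mean attained by: cycle 1->3->1, total (-4) + (-5), length 2.
Answer: λ = -9/2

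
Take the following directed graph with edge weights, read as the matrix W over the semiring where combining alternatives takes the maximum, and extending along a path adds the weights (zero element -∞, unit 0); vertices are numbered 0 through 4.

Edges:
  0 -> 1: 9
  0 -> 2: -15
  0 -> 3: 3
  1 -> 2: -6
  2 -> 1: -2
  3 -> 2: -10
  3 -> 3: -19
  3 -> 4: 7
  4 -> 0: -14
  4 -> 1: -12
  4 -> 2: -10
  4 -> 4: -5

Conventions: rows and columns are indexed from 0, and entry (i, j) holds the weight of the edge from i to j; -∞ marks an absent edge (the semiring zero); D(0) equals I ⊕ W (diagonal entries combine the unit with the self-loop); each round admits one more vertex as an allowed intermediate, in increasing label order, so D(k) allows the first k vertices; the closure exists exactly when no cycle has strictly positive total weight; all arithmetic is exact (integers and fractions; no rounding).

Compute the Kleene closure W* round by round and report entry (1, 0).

D(0):
  [0, 9, -15, 3, -∞]
  [-∞, 0, -6, -∞, -∞]
  [-∞, -2, 0, -∞, -∞]
  [-∞, -∞, -10, 0, 7]
  [-14, -12, -10, -∞, 0]
D(1):
  [0, 9, -15, 3, -∞]
  [-∞, 0, -6, -∞, -∞]
  [-∞, -2, 0, -∞, -∞]
  [-∞, -∞, -10, 0, 7]
  [-14, -5, -10, -11, 0]
D(2):
  [0, 9, 3, 3, -∞]
  [-∞, 0, -6, -∞, -∞]
  [-∞, -2, 0, -∞, -∞]
  [-∞, -∞, -10, 0, 7]
  [-14, -5, -10, -11, 0]
D(3):
  [0, 9, 3, 3, -∞]
  [-∞, 0, -6, -∞, -∞]
  [-∞, -2, 0, -∞, -∞]
  [-∞, -12, -10, 0, 7]
  [-14, -5, -10, -11, 0]
D(4):
  [0, 9, 3, 3, 10]
  [-∞, 0, -6, -∞, -∞]
  [-∞, -2, 0, -∞, -∞]
  [-∞, -12, -10, 0, 7]
  [-14, -5, -10, -11, 0]
D(5):
  [0, 9, 3, 3, 10]
  [-∞, 0, -6, -∞, -∞]
  [-∞, -2, 0, -∞, -∞]
  [-7, 2, -3, 0, 7]
  [-14, -5, -10, -11, 0]
Answer: W*[1][0] = -∞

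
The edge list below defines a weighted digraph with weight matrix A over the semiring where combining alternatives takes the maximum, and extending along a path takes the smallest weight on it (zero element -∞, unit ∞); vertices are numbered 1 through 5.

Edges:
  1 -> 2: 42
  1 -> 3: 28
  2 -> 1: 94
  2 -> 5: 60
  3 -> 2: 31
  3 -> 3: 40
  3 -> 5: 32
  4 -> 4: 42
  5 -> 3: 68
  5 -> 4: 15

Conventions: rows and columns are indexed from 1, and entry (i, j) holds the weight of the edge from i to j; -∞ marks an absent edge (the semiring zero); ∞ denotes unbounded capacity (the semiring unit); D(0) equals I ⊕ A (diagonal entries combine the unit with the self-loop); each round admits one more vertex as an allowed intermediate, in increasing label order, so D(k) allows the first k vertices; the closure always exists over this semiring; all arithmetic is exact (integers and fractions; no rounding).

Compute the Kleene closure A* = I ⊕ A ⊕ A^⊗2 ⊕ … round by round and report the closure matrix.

D(0):
  [∞, 42, 28, -∞, -∞]
  [94, ∞, -∞, -∞, 60]
  [-∞, 31, ∞, -∞, 32]
  [-∞, -∞, -∞, ∞, -∞]
  [-∞, -∞, 68, 15, ∞]
D(1):
  [∞, 42, 28, -∞, -∞]
  [94, ∞, 28, -∞, 60]
  [-∞, 31, ∞, -∞, 32]
  [-∞, -∞, -∞, ∞, -∞]
  [-∞, -∞, 68, 15, ∞]
D(2):
  [∞, 42, 28, -∞, 42]
  [94, ∞, 28, -∞, 60]
  [31, 31, ∞, -∞, 32]
  [-∞, -∞, -∞, ∞, -∞]
  [-∞, -∞, 68, 15, ∞]
D(3):
  [∞, 42, 28, -∞, 42]
  [94, ∞, 28, -∞, 60]
  [31, 31, ∞, -∞, 32]
  [-∞, -∞, -∞, ∞, -∞]
  [31, 31, 68, 15, ∞]
D(4):
  [∞, 42, 28, -∞, 42]
  [94, ∞, 28, -∞, 60]
  [31, 31, ∞, -∞, 32]
  [-∞, -∞, -∞, ∞, -∞]
  [31, 31, 68, 15, ∞]
D(5):
  [∞, 42, 42, 15, 42]
  [94, ∞, 60, 15, 60]
  [31, 31, ∞, 15, 32]
  [-∞, -∞, -∞, ∞, -∞]
  [31, 31, 68, 15, ∞]
Answer: A* = [[∞, 42, 42, 15, 42], [94, ∞, 60, 15, 60], [31, 31, ∞, 15, 32], [-∞, -∞, -∞, ∞, -∞], [31, 31, 68, 15, ∞]]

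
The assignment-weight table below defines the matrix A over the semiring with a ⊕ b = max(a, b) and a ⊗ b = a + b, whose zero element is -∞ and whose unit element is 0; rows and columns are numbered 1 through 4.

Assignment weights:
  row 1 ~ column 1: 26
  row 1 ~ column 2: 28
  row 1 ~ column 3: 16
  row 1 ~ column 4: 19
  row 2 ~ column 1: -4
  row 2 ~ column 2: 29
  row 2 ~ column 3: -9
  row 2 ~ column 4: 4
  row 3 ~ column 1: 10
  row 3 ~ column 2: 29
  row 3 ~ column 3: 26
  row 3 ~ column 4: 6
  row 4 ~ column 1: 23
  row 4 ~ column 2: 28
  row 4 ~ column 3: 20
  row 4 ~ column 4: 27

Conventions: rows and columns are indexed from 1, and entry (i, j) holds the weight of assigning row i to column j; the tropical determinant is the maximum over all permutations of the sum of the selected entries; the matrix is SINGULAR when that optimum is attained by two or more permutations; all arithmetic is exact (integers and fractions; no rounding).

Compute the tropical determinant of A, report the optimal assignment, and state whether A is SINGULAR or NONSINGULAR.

σ = (1, 2, 3, 4): 26 + 29 + 26 + 27 = 108
σ = (1, 2, 4, 3): 26 + 29 + 6 + 20 = 81
σ = (1, 3, 2, 4): 26 + (-9) + 29 + 27 = 73
σ = (1, 3, 4, 2): 26 + (-9) + 6 + 28 = 51
σ = (1, 4, 2, 3): 26 + 4 + 29 + 20 = 79
σ = (1, 4, 3, 2): 26 + 4 + 26 + 28 = 84
σ = (2, 1, 3, 4): 28 + (-4) + 26 + 27 = 77
σ = (2, 1, 4, 3): 28 + (-4) + 6 + 20 = 50
σ = (2, 3, 1, 4): 28 + (-9) + 10 + 27 = 56
σ = (2, 3, 4, 1): 28 + (-9) + 6 + 23 = 48
σ = (2, 4, 1, 3): 28 + 4 + 10 + 20 = 62
σ = (2, 4, 3, 1): 28 + 4 + 26 + 23 = 81
σ = (3, 1, 2, 4): 16 + (-4) + 29 + 27 = 68
σ = (3, 1, 4, 2): 16 + (-4) + 6 + 28 = 46
σ = (3, 2, 1, 4): 16 + 29 + 10 + 27 = 82
σ = (3, 2, 4, 1): 16 + 29 + 6 + 23 = 74
σ = (3, 4, 1, 2): 16 + 4 + 10 + 28 = 58
σ = (3, 4, 2, 1): 16 + 4 + 29 + 23 = 72
σ = (4, 1, 2, 3): 19 + (-4) + 29 + 20 = 64
σ = (4, 1, 3, 2): 19 + (-4) + 26 + 28 = 69
σ = (4, 2, 1, 3): 19 + 29 + 10 + 20 = 78
σ = (4, 2, 3, 1): 19 + 29 + 26 + 23 = 97
σ = (4, 3, 1, 2): 19 + (-9) + 10 + 28 = 48
σ = (4, 3, 2, 1): 19 + (-9) + 29 + 23 = 62
Optimal value attained by: σ = (1, 2, 3, 4).
Answer: det⊕(A) = 108; verdict: NONSINGULAR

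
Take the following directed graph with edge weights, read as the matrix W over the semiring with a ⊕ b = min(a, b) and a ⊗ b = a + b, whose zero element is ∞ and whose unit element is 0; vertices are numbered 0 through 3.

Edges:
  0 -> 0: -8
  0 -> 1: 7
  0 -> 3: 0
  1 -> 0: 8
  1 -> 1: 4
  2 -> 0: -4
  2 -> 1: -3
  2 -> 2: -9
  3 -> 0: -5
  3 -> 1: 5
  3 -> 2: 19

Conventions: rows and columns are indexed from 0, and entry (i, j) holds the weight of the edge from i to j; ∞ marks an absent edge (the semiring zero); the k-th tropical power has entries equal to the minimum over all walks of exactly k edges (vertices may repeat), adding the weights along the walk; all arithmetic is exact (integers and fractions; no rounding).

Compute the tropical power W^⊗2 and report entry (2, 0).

W^⊗2:
  [-16, -1, 19, -8]
  [0, 8, ∞, 8]
  [-13, -12, -18, -4]
  [-13, 2, 10, -5]
Key observation: the optimum is the walk 2->2->0, with weight (-9) + (-4) = -13.
Optimal value attained by: walk 2->2->0.
Answer: (W^⊗2)[2][0] = -13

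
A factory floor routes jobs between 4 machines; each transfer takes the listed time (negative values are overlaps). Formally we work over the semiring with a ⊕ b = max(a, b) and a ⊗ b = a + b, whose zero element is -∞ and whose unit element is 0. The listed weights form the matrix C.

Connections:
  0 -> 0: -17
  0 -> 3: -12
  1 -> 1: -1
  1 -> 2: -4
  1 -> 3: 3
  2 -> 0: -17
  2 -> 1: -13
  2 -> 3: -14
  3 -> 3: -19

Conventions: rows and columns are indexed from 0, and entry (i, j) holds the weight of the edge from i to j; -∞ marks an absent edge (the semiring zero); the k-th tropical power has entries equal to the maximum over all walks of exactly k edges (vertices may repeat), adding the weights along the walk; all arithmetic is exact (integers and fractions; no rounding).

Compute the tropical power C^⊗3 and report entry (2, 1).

C^⊗2:
  [-34, -∞, -∞, -29]
  [-21, -2, -5, 2]
  [-34, -14, -17, -10]
  [-∞, -∞, -∞, -38]
C^⊗3:
  [-51, -∞, -∞, -46]
  [-22, -3, -6, 1]
  [-34, -15, -18, -11]
  [-∞, -∞, -∞, -57]
Key observation: the optimum is the walk 2->1->1->1, with weight (-13) + (-1) + (-1) = -15.
Optimal value attained by: walk 2->1->1->1.
Answer: (C^⊗3)[2][1] = -15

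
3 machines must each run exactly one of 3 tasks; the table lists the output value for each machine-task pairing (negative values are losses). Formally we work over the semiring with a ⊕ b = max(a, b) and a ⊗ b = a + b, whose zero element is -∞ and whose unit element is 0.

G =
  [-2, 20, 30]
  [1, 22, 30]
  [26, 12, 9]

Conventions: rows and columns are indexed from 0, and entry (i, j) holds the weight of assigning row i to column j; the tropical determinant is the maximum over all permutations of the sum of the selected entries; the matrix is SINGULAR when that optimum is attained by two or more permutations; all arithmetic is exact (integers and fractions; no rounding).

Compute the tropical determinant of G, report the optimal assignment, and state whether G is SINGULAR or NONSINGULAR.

σ = (0, 1, 2): (-2) + 22 + 9 = 29
σ = (0, 2, 1): (-2) + 30 + 12 = 40
σ = (1, 0, 2): 20 + 1 + 9 = 30
σ = (1, 2, 0): 20 + 30 + 26 = 76
σ = (2, 0, 1): 30 + 1 + 12 = 43
σ = (2, 1, 0): 30 + 22 + 26 = 78
Optimal value attained by: σ = (2, 1, 0).
Answer: det⊕(G) = 78; verdict: NONSINGULAR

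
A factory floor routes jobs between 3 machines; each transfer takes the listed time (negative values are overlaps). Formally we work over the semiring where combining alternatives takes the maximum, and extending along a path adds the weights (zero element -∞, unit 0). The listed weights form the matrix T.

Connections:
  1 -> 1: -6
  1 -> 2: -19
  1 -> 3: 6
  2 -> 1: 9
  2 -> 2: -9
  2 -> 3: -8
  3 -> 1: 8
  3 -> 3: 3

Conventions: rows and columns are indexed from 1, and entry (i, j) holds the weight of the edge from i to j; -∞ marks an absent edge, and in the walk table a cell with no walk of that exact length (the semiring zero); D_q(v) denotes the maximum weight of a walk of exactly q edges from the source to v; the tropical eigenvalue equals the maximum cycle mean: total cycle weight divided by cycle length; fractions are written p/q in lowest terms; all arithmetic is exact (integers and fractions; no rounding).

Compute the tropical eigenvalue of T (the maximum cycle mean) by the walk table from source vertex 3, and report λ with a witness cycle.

q=0: [-∞, -∞, 0]
q=1: [8, -∞, 3]
q=2: [11, -11, 14]
q=3: [22, -8, 17]
Optimal cycle mean attained by: cycle 1->3->1, total 6 + 8, length 2.
Answer: λ = 7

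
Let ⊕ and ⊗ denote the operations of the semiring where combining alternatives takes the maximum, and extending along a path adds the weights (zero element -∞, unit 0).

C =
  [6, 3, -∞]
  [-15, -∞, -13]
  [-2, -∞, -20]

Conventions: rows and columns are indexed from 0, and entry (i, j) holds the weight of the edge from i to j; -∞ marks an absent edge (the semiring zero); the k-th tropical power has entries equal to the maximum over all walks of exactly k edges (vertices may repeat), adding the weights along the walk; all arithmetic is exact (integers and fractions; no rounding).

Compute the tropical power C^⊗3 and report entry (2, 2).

C^⊗2:
  [12, 9, -10]
  [-9, -12, -33]
  [4, 1, -40]
C^⊗3:
  [18, 15, -4]
  [-3, -6, -25]
  [10, 7, -12]
Key observation: the optimum is the walk 2->0->1->2, with weight (-2) + 3 + (-13) = -12.
Optimal value attained by: walk 2->0->1->2.
Answer: (C^⊗3)[2][2] = -12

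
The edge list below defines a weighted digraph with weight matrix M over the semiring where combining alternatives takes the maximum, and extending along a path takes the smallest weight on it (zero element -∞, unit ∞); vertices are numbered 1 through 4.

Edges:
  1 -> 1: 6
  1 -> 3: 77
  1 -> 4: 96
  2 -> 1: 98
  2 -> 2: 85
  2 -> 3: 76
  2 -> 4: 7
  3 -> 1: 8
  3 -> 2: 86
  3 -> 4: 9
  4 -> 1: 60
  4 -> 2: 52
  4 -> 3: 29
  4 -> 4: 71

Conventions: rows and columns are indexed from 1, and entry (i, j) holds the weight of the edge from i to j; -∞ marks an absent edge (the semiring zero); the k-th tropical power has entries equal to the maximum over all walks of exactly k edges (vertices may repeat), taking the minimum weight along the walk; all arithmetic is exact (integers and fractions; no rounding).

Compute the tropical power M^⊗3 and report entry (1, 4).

M^⊗2:
  [60, 77, 29, 71]
  [85, 85, 77, 96]
  [86, 85, 76, 9]
  [60, 52, 60, 71]
M^⊗3:
  [77, 77, 76, 71]
  [85, 85, 77, 85]
  [85, 85, 77, 86]
  [60, 60, 60, 71]
Key observation: the optimum is the walk 1->4->4->4, with weight 96 min 71 min 71 = 71.
Optimal value attained by: walk 1->4->4->4.
Answer: (M^⊗3)[1][4] = 71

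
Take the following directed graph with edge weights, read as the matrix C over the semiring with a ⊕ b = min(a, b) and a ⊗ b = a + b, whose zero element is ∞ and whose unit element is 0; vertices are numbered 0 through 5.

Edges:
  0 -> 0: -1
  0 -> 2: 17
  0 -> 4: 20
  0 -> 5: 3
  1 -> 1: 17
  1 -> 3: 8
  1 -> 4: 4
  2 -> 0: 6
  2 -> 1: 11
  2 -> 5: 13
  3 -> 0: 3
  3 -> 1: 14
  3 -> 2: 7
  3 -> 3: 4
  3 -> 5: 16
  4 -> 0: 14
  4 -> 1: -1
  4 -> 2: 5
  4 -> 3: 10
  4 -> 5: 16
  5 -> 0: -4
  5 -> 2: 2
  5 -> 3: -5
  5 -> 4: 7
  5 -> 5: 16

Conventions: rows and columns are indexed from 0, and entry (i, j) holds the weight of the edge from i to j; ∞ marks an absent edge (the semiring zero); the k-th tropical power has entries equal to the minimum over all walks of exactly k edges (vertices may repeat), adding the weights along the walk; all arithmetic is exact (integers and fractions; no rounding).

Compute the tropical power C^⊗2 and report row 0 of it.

C^⊗2:
  [-2, 19, 5, -2, 10, 2]
  [11, 3, 9, 12, 21, 20]
  [5, 28, 15, 8, 15, 9]
  [2, 18, 11, 8, 18, 6]
  [11, 16, 17, 7, 3, 17]
  [-5, 6, 2, -1, 16, -1]
Answer: row 0 of C^⊗2 = [-2, 19, 5, -2, 10, 2]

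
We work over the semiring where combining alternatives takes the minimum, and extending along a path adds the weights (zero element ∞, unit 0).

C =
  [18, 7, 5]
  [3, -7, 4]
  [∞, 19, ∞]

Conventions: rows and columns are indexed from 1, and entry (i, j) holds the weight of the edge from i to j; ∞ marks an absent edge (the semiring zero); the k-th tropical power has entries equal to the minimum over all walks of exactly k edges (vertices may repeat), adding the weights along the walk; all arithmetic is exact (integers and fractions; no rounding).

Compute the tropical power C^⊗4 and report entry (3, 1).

C^⊗2:
  [10, 0, 11]
  [-4, -14, -3]
  [22, 12, 23]
C^⊗3:
  [3, -7, 4]
  [-11, -21, -10]
  [15, 5, 16]
C^⊗4:
  [-4, -14, -3]
  [-18, -28, -17]
  [8, -2, 9]
Key observation: the optimum is the walk 3->2->2->2->1, with weight 19 + (-7) + (-7) + 3 = 8.
Optimal value attained by: walk 3->2->2->2->1.
Answer: (C^⊗4)[3][1] = 8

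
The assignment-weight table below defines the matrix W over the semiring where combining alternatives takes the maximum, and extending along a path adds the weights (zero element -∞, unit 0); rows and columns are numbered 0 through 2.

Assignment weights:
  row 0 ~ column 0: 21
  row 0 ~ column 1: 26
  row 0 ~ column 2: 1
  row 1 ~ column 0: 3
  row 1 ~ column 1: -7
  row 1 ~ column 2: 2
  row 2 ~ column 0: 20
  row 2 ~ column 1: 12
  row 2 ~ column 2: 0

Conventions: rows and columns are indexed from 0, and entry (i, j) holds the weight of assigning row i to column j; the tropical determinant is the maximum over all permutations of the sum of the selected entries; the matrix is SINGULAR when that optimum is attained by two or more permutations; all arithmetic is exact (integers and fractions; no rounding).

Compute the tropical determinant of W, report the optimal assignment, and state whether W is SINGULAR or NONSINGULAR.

σ = (0, 1, 2): 21 + (-7) + 0 = 14
σ = (0, 2, 1): 21 + 2 + 12 = 35
σ = (1, 0, 2): 26 + 3 + 0 = 29
σ = (1, 2, 0): 26 + 2 + 20 = 48
σ = (2, 0, 1): 1 + 3 + 12 = 16
σ = (2, 1, 0): 1 + (-7) + 20 = 14
Optimal value attained by: σ = (1, 2, 0).
Answer: det⊕(W) = 48; verdict: NONSINGULAR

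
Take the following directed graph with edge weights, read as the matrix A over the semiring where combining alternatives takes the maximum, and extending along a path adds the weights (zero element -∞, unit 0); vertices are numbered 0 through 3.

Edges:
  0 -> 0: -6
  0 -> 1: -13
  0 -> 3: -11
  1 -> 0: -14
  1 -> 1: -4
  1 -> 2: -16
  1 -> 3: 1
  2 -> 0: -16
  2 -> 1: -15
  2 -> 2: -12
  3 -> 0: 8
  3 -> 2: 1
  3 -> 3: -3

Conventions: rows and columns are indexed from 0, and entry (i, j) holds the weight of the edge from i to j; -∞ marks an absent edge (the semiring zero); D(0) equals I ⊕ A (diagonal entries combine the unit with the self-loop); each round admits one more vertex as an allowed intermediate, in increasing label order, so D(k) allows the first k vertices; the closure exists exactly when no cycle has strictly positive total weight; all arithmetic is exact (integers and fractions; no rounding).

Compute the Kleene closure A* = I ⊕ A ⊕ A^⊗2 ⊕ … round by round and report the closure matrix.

D(0):
  [0, -13, -∞, -11]
  [-14, 0, -16, 1]
  [-16, -15, 0, -∞]
  [8, -∞, 1, 0]
D(1):
  [0, -13, -∞, -11]
  [-14, 0, -16, 1]
  [-16, -15, 0, -27]
  [8, -5, 1, 0]
D(2):
  [0, -13, -29, -11]
  [-14, 0, -16, 1]
  [-16, -15, 0, -14]
  [8, -5, 1, 0]
D(3):
  [0, -13, -29, -11]
  [-14, 0, -16, 1]
  [-16, -15, 0, -14]
  [8, -5, 1, 0]
D(4):
  [0, -13, -10, -11]
  [9, 0, 2, 1]
  [-6, -15, 0, -14]
  [8, -5, 1, 0]
Answer: A* = [[0, -13, -10, -11], [9, 0, 2, 1], [-6, -15, 0, -14], [8, -5, 1, 0]]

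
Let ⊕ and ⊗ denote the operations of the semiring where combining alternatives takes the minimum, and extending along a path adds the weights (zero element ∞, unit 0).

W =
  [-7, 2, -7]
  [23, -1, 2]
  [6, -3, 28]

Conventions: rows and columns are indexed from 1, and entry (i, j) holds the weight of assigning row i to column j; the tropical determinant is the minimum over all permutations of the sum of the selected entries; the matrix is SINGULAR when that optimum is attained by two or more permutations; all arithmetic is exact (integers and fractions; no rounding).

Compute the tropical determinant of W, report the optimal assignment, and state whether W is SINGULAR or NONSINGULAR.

σ = (1, 2, 3): (-7) + (-1) + 28 = 20
σ = (1, 3, 2): (-7) + 2 + (-3) = -8
σ = (2, 1, 3): 2 + 23 + 28 = 53
σ = (2, 3, 1): 2 + 2 + 6 = 10
σ = (3, 1, 2): (-7) + 23 + (-3) = 13
σ = (3, 2, 1): (-7) + (-1) + 6 = -2
Optimal value attained by: σ = (1, 3, 2).
Answer: det⊕(W) = -8; verdict: NONSINGULAR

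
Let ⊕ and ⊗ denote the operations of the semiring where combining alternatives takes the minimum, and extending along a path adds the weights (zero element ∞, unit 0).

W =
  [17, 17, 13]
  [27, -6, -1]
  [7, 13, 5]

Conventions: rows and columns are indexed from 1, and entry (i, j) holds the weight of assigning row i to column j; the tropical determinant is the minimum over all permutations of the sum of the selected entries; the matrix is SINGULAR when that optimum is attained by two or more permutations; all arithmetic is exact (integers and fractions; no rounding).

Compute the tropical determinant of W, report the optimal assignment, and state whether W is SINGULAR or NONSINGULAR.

σ = (1, 2, 3): 17 + (-6) + 5 = 16
σ = (1, 3, 2): 17 + (-1) + 13 = 29
σ = (2, 1, 3): 17 + 27 + 5 = 49
σ = (2, 3, 1): 17 + (-1) + 7 = 23
σ = (3, 1, 2): 13 + 27 + 13 = 53
σ = (3, 2, 1): 13 + (-6) + 7 = 14
Optimal value attained by: σ = (3, 2, 1).
Answer: det⊕(W) = 14; verdict: NONSINGULAR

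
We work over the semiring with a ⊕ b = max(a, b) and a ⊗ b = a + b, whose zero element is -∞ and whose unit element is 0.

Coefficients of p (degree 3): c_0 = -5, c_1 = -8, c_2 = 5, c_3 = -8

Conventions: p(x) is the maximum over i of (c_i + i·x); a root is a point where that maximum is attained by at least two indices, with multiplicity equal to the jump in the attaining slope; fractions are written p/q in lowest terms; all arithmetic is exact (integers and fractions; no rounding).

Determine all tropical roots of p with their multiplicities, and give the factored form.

hull edge (i=0, c=-5) to (i=2, c=5): slope 5, span 2
hull edge (i=2, c=5) to (i=3, c=-8): slope -13, span 1
Factored form: p(x) = -8 ⊗ (x ⊕ (-5)) ⊗ (x ⊕ (-5)) ⊗ (x ⊕ 13)
Answer: roots = -5 (mult 2), 13 (mult 1)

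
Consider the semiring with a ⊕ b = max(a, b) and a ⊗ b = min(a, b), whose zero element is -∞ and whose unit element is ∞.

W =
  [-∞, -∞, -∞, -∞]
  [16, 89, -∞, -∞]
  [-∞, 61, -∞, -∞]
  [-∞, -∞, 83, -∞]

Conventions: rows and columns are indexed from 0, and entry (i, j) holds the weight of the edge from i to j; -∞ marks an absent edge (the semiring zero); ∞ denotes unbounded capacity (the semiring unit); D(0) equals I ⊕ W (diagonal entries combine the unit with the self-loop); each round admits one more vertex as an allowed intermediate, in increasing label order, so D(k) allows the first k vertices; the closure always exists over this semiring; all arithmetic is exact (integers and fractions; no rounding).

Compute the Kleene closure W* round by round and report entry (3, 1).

D(0):
  [∞, -∞, -∞, -∞]
  [16, ∞, -∞, -∞]
  [-∞, 61, ∞, -∞]
  [-∞, -∞, 83, ∞]
D(1):
  [∞, -∞, -∞, -∞]
  [16, ∞, -∞, -∞]
  [-∞, 61, ∞, -∞]
  [-∞, -∞, 83, ∞]
D(2):
  [∞, -∞, -∞, -∞]
  [16, ∞, -∞, -∞]
  [16, 61, ∞, -∞]
  [-∞, -∞, 83, ∞]
D(3):
  [∞, -∞, -∞, -∞]
  [16, ∞, -∞, -∞]
  [16, 61, ∞, -∞]
  [16, 61, 83, ∞]
D(4):
  [∞, -∞, -∞, -∞]
  [16, ∞, -∞, -∞]
  [16, 61, ∞, -∞]
  [16, 61, 83, ∞]
Answer: W*[3][1] = 61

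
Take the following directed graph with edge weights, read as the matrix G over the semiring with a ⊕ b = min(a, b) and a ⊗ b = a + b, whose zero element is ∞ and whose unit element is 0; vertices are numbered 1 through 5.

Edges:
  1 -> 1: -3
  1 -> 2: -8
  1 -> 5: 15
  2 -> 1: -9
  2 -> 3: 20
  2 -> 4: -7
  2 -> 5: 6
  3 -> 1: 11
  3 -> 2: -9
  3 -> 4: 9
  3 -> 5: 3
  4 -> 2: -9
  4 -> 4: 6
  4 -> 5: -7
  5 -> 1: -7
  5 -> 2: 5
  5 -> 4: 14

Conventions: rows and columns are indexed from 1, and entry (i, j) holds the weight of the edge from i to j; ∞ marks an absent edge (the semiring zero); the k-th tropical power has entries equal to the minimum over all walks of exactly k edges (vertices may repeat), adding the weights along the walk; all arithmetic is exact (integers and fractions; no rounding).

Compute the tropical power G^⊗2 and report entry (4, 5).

G^⊗2:
  [-17, -11, 12, -15, -2]
  [-12, -17, ∞, -1, -14]
  [-18, 0, 11, -16, -3]
  [-18, -3, 11, -16, -3]
  [-10, -15, 25, -2, 7]
Key observation: the optimum is the walk 4->2->5, with weight (-9) + 6 = -3.
Optimal value attained by: walk 4->2->5.
Answer: (G^⊗2)[4][5] = -3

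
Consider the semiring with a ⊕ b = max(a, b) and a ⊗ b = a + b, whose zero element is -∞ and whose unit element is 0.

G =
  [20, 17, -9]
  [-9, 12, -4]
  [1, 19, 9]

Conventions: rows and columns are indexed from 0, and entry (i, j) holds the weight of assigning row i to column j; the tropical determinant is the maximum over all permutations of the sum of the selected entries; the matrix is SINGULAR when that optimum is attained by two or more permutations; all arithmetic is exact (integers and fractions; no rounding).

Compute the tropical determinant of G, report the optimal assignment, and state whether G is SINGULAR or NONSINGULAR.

σ = (0, 1, 2): 20 + 12 + 9 = 41
σ = (0, 2, 1): 20 + (-4) + 19 = 35
σ = (1, 0, 2): 17 + (-9) + 9 = 17
σ = (1, 2, 0): 17 + (-4) + 1 = 14
σ = (2, 0, 1): (-9) + (-9) + 19 = 1
σ = (2, 1, 0): (-9) + 12 + 1 = 4
Optimal value attained by: σ = (0, 1, 2).
Answer: det⊕(G) = 41; verdict: NONSINGULAR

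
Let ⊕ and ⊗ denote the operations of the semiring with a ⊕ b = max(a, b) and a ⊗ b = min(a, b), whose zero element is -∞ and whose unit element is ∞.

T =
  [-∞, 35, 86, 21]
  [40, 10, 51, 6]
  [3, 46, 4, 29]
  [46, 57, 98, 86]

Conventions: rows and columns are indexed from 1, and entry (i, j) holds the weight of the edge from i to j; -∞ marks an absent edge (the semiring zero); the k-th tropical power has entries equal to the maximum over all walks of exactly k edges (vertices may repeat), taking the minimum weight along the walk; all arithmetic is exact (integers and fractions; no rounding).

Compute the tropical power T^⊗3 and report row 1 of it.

T^⊗2:
  [35, 46, 35, 29]
  [10, 46, 40, 29]
  [40, 29, 46, 29]
  [46, 57, 86, 86]
T^⊗3:
  [40, 35, 46, 29]
  [40, 40, 46, 29]
  [29, 46, 40, 29]
  [46, 57, 86, 86]
Answer: row 1 of T^⊗3 = [40, 35, 46, 29]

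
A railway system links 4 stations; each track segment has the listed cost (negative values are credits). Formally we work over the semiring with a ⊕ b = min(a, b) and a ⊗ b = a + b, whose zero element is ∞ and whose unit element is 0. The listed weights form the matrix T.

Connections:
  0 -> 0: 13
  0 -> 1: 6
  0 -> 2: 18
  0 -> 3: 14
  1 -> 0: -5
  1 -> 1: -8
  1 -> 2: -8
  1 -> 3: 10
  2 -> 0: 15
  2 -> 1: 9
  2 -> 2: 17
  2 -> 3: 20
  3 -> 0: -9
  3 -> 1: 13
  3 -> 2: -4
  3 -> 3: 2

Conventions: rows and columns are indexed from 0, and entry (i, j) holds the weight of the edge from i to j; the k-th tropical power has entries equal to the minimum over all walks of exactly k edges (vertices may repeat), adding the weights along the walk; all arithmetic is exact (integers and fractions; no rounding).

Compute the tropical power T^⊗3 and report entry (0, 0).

T^⊗2:
  [1, -2, -2, 16]
  [-13, -16, -16, 2]
  [4, 1, 1, 19]
  [-7, -3, -2, 4]
T^⊗3:
  [-7, -10, -10, 8]
  [-21, -24, -24, -6]
  [-4, -7, -7, 11]
  [-8, -11, -11, 6]
Key observation: the optimum is the walk 0->1->1->0, with weight 6 + (-8) + (-5) = -7.
Optimal value attained by: walk 0->1->1->0.
Answer: (T^⊗3)[0][0] = -7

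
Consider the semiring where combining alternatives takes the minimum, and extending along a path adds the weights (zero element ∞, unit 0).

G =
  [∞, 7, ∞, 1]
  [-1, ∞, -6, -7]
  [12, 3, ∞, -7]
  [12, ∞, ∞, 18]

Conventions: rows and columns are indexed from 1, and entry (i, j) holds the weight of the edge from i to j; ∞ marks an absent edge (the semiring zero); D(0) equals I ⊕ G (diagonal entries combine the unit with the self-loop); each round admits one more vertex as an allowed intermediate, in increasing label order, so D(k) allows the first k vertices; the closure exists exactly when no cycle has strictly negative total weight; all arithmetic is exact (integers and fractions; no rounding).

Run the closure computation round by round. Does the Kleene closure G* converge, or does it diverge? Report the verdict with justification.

D(0):
  [0, 7, ∞, 1]
  [-1, 0, -6, -7]
  [12, 3, 0, -7]
  [12, ∞, ∞, 0]
D(1):
  [0, 7, ∞, 1]
  [-1, 0, -6, -7]
  [12, 3, 0, -7]
  [12, 19, ∞, 0]
Detection: at round 2, diagonal entry (3, 3) turns strictly negative.
Key observation: the cycle 3->2->3 has total weight 3 + (-6), which is strictly negative.
Answer: DIVERGES — negative cycle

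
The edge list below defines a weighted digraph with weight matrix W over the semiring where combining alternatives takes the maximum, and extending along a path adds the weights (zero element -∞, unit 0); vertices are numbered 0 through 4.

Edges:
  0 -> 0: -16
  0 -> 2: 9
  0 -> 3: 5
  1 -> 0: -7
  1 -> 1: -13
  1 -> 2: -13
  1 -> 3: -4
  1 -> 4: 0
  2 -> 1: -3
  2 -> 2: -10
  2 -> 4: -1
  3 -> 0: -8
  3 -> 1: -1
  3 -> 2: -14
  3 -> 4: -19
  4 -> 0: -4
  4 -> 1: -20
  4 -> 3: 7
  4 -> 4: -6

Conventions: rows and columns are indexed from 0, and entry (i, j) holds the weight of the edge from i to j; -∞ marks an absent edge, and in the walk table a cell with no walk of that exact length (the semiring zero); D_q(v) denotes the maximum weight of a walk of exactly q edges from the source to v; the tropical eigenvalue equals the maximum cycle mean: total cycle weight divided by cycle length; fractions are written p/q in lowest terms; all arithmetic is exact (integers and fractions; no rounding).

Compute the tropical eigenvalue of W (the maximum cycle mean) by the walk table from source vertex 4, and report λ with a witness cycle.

q=0: [-∞, -∞, -∞, -∞, 0]
q=1: [-4, -20, -∞, 7, -6]
q=2: [-1, 6, 5, 1, -12]
q=3: [-1, 2, 8, 4, 6]
q=4: [2, 5, 8, 13, 7]
q=5: [5, 12, 11, 14, 7]
Optimal cycle mean attained by: cycle 1->4->3->1, total 0 + 7 + (-1), length 3.
Answer: λ = 2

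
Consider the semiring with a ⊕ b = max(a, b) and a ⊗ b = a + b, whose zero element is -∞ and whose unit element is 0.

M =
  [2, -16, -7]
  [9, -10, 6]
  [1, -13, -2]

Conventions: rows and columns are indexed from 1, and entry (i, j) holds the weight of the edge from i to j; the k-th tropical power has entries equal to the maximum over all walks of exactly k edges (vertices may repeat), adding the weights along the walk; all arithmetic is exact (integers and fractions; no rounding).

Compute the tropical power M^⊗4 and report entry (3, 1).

M^⊗2:
  [4, -14, -5]
  [11, -7, 4]
  [3, -15, -4]
M^⊗3:
  [6, -12, -3]
  [13, -5, 4]
  [5, -13, -4]
M^⊗4:
  [8, -10, -1]
  [15, -3, 6]
  [7, -11, -2]
Key observation: the optimum is the walk 3->1->1->1->1, with weight 1 + 2 + 2 + 2 = 7.
Optimal value attained by: walk 3->1->1->1->1.
Answer: (M^⊗4)[3][1] = 7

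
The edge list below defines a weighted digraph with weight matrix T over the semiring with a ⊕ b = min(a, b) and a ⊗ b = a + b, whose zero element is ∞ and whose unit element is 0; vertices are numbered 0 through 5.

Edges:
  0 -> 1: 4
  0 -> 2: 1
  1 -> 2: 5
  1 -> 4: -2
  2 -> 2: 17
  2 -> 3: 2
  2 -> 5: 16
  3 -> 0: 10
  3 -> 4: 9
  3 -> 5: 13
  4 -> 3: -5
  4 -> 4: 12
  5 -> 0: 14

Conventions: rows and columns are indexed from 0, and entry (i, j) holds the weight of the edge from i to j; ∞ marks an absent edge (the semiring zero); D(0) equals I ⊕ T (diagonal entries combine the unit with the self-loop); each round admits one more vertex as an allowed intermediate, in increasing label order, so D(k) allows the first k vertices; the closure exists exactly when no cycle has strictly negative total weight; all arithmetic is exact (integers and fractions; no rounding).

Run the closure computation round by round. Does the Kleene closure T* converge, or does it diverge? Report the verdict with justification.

D(0):
  [0, 4, 1, ∞, ∞, ∞]
  [∞, 0, 5, ∞, -2, ∞]
  [∞, ∞, 0, 2, ∞, 16]
  [10, ∞, ∞, 0, 9, 13]
  [∞, ∞, ∞, -5, 0, ∞]
  [14, ∞, ∞, ∞, ∞, 0]
D(1):
  [0, 4, 1, ∞, ∞, ∞]
  [∞, 0, 5, ∞, -2, ∞]
  [∞, ∞, 0, 2, ∞, 16]
  [10, 14, 11, 0, 9, 13]
  [∞, ∞, ∞, -5, 0, ∞]
  [14, 18, 15, ∞, ∞, 0]
D(2):
  [0, 4, 1, ∞, 2, ∞]
  [∞, 0, 5, ∞, -2, ∞]
  [∞, ∞, 0, 2, ∞, 16]
  [10, 14, 11, 0, 9, 13]
  [∞, ∞, ∞, -5, 0, ∞]
  [14, 18, 15, ∞, 16, 0]
D(3):
  [0, 4, 1, 3, 2, 17]
  [∞, 0, 5, 7, -2, 21]
  [∞, ∞, 0, 2, ∞, 16]
  [10, 14, 11, 0, 9, 13]
  [∞, ∞, ∞, -5, 0, ∞]
  [14, 18, 15, 17, 16, 0]
D(4):
  [0, 4, 1, 3, 2, 16]
  [17, 0, 5, 7, -2, 20]
  [12, 16, 0, 2, 11, 15]
  [10, 14, 11, 0, 9, 13]
  [5, 9, 6, -5, 0, 8]
  [14, 18, 15, 17, 16, 0]
D(5):
  [0, 4, 1, -3, 2, 10]
  [3, 0, 4, -7, -2, 6]
  [12, 16, 0, 2, 11, 15]
  [10, 14, 11, 0, 9, 13]
  [5, 9, 6, -5, 0, 8]
  [14, 18, 15, 11, 16, 0]
D(6):
  [0, 4, 1, -3, 2, 10]
  [3, 0, 4, -7, -2, 6]
  [12, 16, 0, 2, 11, 15]
  [10, 14, 11, 0, 9, 13]
  [5, 9, 6, -5, 0, 8]
  [14, 18, 15, 11, 16, 0]
Key observation: every diagonal entry stays at the unit through all rounds, so no improving cycle exists.
Answer: CONVERGES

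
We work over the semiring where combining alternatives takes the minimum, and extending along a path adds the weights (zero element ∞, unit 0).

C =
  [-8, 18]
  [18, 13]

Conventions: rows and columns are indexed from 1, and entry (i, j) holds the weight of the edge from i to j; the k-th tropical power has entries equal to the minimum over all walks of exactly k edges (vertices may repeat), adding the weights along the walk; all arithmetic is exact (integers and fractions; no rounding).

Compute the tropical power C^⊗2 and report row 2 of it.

C^⊗2:
  [-16, 10]
  [10, 26]
Answer: row 2 of C^⊗2 = [10, 26]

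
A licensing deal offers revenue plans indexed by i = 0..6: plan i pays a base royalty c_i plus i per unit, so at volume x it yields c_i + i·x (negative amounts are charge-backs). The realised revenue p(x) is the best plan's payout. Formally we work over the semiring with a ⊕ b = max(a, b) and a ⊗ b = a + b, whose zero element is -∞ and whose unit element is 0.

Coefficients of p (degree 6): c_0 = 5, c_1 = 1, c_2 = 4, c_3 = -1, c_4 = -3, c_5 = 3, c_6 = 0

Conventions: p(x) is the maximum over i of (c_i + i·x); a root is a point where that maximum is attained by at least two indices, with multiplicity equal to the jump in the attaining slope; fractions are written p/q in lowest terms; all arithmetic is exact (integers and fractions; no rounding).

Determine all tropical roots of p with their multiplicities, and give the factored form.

hull edge (i=0, c=5) to (i=5, c=3): slope -2/5, span 5
hull edge (i=5, c=3) to (i=6, c=0): slope -3, span 1
Factored form: p(x) = 0 ⊗ (x ⊕ 2/5) ⊗ (x ⊕ 2/5) ⊗ (x ⊕ 2/5) ⊗ (x ⊕ 2/5) ⊗ (x ⊕ 2/5) ⊗ (x ⊕ 3)
Answer: roots = 2/5 (mult 5), 3 (mult 1)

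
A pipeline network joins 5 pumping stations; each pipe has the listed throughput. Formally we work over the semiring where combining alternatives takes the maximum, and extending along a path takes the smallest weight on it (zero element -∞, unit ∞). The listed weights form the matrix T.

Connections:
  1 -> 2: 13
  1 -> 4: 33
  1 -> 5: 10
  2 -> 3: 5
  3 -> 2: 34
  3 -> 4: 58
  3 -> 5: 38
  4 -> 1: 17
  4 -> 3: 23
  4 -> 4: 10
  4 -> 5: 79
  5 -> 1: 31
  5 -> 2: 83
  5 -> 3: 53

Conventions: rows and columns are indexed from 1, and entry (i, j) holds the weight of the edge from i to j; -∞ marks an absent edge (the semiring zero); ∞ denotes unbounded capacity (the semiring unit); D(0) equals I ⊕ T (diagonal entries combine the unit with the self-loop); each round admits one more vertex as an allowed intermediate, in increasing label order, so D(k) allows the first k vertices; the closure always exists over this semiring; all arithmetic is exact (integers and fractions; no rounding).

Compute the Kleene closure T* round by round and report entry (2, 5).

D(0):
  [∞, 13, -∞, 33, 10]
  [-∞, ∞, 5, -∞, -∞]
  [-∞, 34, ∞, 58, 38]
  [17, -∞, 23, ∞, 79]
  [31, 83, 53, -∞, ∞]
D(1):
  [∞, 13, -∞, 33, 10]
  [-∞, ∞, 5, -∞, -∞]
  [-∞, 34, ∞, 58, 38]
  [17, 13, 23, ∞, 79]
  [31, 83, 53, 31, ∞]
D(2):
  [∞, 13, 5, 33, 10]
  [-∞, ∞, 5, -∞, -∞]
  [-∞, 34, ∞, 58, 38]
  [17, 13, 23, ∞, 79]
  [31, 83, 53, 31, ∞]
D(3):
  [∞, 13, 5, 33, 10]
  [-∞, ∞, 5, 5, 5]
  [-∞, 34, ∞, 58, 38]
  [17, 23, 23, ∞, 79]
  [31, 83, 53, 53, ∞]
D(4):
  [∞, 23, 23, 33, 33]
  [5, ∞, 5, 5, 5]
  [17, 34, ∞, 58, 58]
  [17, 23, 23, ∞, 79]
  [31, 83, 53, 53, ∞]
D(5):
  [∞, 33, 33, 33, 33]
  [5, ∞, 5, 5, 5]
  [31, 58, ∞, 58, 58]
  [31, 79, 53, ∞, 79]
  [31, 83, 53, 53, ∞]
Answer: T*[2][5] = 5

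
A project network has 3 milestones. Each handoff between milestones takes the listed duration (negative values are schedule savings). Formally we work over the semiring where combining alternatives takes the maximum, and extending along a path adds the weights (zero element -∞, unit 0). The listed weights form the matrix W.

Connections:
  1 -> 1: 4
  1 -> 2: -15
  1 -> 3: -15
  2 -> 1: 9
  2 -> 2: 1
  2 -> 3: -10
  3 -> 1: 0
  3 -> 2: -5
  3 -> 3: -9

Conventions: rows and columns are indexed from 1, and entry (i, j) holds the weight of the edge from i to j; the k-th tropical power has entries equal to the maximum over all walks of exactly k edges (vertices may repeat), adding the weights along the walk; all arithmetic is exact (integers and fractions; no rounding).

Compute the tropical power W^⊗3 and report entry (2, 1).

W^⊗2:
  [8, -11, -11]
  [13, 2, -6]
  [4, -4, -15]
W^⊗3:
  [12, -7, -7]
  [17, 3, -2]
  [8, -3, -11]
Key observation: the optimum is the walk 2->1->1->1, with weight 9 + 4 + 4 = 17.
Optimal value attained by: walk 2->1->1->1.
Answer: (W^⊗3)[2][1] = 17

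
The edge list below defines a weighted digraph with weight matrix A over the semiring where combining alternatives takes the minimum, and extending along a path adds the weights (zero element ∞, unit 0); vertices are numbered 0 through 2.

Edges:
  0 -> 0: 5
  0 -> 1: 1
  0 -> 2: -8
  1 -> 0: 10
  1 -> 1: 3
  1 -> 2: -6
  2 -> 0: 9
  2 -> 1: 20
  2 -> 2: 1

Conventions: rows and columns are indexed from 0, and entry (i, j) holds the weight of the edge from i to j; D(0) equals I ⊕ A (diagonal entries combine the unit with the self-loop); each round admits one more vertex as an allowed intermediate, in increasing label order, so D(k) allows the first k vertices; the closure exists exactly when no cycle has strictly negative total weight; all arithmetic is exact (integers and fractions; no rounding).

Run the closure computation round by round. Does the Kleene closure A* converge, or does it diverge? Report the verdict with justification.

D(0):
  [0, 1, -8]
  [10, 0, -6]
  [9, 20, 0]
D(1):
  [0, 1, -8]
  [10, 0, -6]
  [9, 10, 0]
D(2):
  [0, 1, -8]
  [10, 0, -6]
  [9, 10, 0]
D(3):
  [0, 1, -8]
  [3, 0, -6]
  [9, 10, 0]
Key observation: every diagonal entry stays at the unit through all rounds, so no improving cycle exists.
Answer: CONVERGES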